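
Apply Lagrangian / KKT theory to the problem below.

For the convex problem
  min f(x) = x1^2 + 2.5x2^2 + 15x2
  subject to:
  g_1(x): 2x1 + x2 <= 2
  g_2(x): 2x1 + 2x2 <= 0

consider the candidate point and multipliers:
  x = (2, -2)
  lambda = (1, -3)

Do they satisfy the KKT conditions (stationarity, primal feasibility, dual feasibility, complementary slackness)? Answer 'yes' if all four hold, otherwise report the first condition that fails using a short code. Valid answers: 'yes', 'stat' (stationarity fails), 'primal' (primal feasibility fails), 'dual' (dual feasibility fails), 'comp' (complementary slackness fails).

Gradient of f: grad f(x) = Q x + c = (4, 5)
Constraint values g_i(x) = a_i^T x - b_i:
  g_1((2, -2)) = 0
  g_2((2, -2)) = 0
Stationarity residual: grad f(x) + sum_i lambda_i a_i = (0, 0)
  -> stationarity OK
Primal feasibility (all g_i <= 0): OK
Dual feasibility (all lambda_i >= 0): FAILS
Complementary slackness (lambda_i * g_i(x) = 0 for all i): OK

Verdict: the first failing condition is dual_feasibility -> dual.

dual


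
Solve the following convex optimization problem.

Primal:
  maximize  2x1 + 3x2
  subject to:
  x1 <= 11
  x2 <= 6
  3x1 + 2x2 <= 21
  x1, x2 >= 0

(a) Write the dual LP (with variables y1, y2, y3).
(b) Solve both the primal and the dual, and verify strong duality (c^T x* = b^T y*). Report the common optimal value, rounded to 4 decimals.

The standard primal-dual pair for 'max c^T x s.t. A x <= b, x >= 0' is:
  Dual:  min b^T y  s.t.  A^T y >= c,  y >= 0.

So the dual LP is:
  minimize  11y1 + 6y2 + 21y3
  subject to:
    y1 + 3y3 >= 2
    y2 + 2y3 >= 3
    y1, y2, y3 >= 0

Solving the primal: x* = (3, 6).
  primal value c^T x* = 24.
Solving the dual: y* = (0, 1.6667, 0.6667).
  dual value b^T y* = 24.
Strong duality: c^T x* = b^T y*. Confirmed.

24


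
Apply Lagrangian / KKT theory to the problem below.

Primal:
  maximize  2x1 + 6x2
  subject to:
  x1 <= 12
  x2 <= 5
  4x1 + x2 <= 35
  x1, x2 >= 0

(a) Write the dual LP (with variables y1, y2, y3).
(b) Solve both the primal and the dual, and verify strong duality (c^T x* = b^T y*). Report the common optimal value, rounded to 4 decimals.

The standard primal-dual pair for 'max c^T x s.t. A x <= b, x >= 0' is:
  Dual:  min b^T y  s.t.  A^T y >= c,  y >= 0.

So the dual LP is:
  minimize  12y1 + 5y2 + 35y3
  subject to:
    y1 + 4y3 >= 2
    y2 + y3 >= 6
    y1, y2, y3 >= 0

Solving the primal: x* = (7.5, 5).
  primal value c^T x* = 45.
Solving the dual: y* = (0, 5.5, 0.5).
  dual value b^T y* = 45.
Strong duality: c^T x* = b^T y*. Confirmed.

45


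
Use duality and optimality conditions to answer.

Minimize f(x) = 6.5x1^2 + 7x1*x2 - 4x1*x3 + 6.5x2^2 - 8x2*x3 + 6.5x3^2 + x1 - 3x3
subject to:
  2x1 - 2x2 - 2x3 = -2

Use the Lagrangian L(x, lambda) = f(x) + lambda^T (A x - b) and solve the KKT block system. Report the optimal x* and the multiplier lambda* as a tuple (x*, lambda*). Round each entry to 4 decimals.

Form the Lagrangian:
  L(x, lambda) = (1/2) x^T Q x + c^T x + lambda^T (A x - b)
Stationarity (grad_x L = 0): Q x + c + A^T lambda = 0.
Primal feasibility: A x = b.

This gives the KKT block system:
  [ Q   A^T ] [ x     ]   [-c ]
  [ A    0  ] [ lambda ] = [ b ]

Solving the linear system:
  x*      = (-0.1738, 0.3872, 0.439)
  lambda* = (0.1524)
  f(x*)   = -0.593

x* = (-0.1738, 0.3872, 0.439), lambda* = (0.1524)


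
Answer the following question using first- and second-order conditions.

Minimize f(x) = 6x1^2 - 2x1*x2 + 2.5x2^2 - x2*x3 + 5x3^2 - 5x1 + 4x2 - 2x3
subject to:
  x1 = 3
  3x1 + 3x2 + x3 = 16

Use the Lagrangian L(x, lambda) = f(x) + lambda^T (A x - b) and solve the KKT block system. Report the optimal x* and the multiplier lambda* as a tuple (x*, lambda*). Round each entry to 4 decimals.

Form the Lagrangian:
  L(x, lambda) = (1/2) x^T Q x + c^T x + lambda^T (A x - b)
Stationarity (grad_x L = 0): Q x + c + A^T lambda = 0.
Primal feasibility: A x = b.

This gives the KKT block system:
  [ Q   A^T ] [ x     ]   [-c ]
  [ A    0  ] [ lambda ] = [ b ]

Solving the linear system:
  x*      = (3, 2.1089, 0.6733)
  lambda* = (-18.9109, -2.6238)
  f(x*)   = 45.401

x* = (3, 2.1089, 0.6733), lambda* = (-18.9109, -2.6238)


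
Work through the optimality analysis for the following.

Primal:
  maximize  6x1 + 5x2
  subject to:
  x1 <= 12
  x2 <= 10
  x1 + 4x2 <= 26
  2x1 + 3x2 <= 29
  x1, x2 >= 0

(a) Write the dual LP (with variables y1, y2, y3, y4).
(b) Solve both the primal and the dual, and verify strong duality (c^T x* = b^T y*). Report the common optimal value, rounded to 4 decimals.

The standard primal-dual pair for 'max c^T x s.t. A x <= b, x >= 0' is:
  Dual:  min b^T y  s.t.  A^T y >= c,  y >= 0.

So the dual LP is:
  minimize  12y1 + 10y2 + 26y3 + 29y4
  subject to:
    y1 + y3 + 2y4 >= 6
    y2 + 4y3 + 3y4 >= 5
    y1, y2, y3, y4 >= 0

Solving the primal: x* = (12, 1.6667).
  primal value c^T x* = 80.3333.
Solving the dual: y* = (2.6667, 0, 0, 1.6667).
  dual value b^T y* = 80.3333.
Strong duality: c^T x* = b^T y*. Confirmed.

80.3333


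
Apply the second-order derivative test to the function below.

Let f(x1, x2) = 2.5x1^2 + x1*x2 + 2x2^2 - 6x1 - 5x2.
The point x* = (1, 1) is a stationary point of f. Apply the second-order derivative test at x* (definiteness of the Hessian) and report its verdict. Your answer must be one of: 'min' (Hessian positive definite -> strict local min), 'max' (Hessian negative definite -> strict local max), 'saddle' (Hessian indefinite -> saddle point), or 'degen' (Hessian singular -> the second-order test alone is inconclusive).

Compute the Hessian H = grad^2 f:
  H = [[5, 1], [1, 4]]
Verify stationarity: grad f(x*) = H x* + g = (0, 0).
Eigenvalues of H: 3.382, 5.618.
Both eigenvalues > 0, so H is positive definite -> x* is a strict local min.

min


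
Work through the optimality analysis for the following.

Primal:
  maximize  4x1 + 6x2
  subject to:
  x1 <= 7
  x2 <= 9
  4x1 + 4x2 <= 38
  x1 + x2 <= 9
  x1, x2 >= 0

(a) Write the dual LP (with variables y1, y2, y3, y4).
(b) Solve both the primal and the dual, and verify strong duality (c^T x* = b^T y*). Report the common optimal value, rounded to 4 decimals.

The standard primal-dual pair for 'max c^T x s.t. A x <= b, x >= 0' is:
  Dual:  min b^T y  s.t.  A^T y >= c,  y >= 0.

So the dual LP is:
  minimize  7y1 + 9y2 + 38y3 + 9y4
  subject to:
    y1 + 4y3 + y4 >= 4
    y2 + 4y3 + y4 >= 6
    y1, y2, y3, y4 >= 0

Solving the primal: x* = (0, 9).
  primal value c^T x* = 54.
Solving the dual: y* = (0, 0, 0, 6).
  dual value b^T y* = 54.
Strong duality: c^T x* = b^T y*. Confirmed.

54


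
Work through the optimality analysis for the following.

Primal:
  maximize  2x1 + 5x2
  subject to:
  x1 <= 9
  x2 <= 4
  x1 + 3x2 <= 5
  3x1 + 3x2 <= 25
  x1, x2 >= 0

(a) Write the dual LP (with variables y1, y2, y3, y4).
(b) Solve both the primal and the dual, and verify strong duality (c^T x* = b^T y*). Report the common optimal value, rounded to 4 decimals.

The standard primal-dual pair for 'max c^T x s.t. A x <= b, x >= 0' is:
  Dual:  min b^T y  s.t.  A^T y >= c,  y >= 0.

So the dual LP is:
  minimize  9y1 + 4y2 + 5y3 + 25y4
  subject to:
    y1 + y3 + 3y4 >= 2
    y2 + 3y3 + 3y4 >= 5
    y1, y2, y3, y4 >= 0

Solving the primal: x* = (5, 0).
  primal value c^T x* = 10.
Solving the dual: y* = (0, 0, 2, 0).
  dual value b^T y* = 10.
Strong duality: c^T x* = b^T y*. Confirmed.

10


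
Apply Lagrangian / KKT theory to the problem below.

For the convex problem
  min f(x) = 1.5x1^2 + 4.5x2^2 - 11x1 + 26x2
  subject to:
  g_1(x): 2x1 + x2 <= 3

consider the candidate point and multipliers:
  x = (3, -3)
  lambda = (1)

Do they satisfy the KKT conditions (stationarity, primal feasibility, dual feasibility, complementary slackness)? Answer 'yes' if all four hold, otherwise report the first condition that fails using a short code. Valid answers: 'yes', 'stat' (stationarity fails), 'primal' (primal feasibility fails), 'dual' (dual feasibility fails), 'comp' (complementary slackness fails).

Gradient of f: grad f(x) = Q x + c = (-2, -1)
Constraint values g_i(x) = a_i^T x - b_i:
  g_1((3, -3)) = 0
Stationarity residual: grad f(x) + sum_i lambda_i a_i = (0, 0)
  -> stationarity OK
Primal feasibility (all g_i <= 0): OK
Dual feasibility (all lambda_i >= 0): OK
Complementary slackness (lambda_i * g_i(x) = 0 for all i): OK

Verdict: yes, KKT holds.

yes


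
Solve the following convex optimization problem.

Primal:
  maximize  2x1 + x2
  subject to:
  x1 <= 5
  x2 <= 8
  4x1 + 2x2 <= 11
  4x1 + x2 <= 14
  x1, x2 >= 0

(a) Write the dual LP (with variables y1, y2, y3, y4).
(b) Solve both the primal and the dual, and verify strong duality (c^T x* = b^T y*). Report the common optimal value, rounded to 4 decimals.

The standard primal-dual pair for 'max c^T x s.t. A x <= b, x >= 0' is:
  Dual:  min b^T y  s.t.  A^T y >= c,  y >= 0.

So the dual LP is:
  minimize  5y1 + 8y2 + 11y3 + 14y4
  subject to:
    y1 + 4y3 + 4y4 >= 2
    y2 + 2y3 + y4 >= 1
    y1, y2, y3, y4 >= 0

Solving the primal: x* = (0, 5.5).
  primal value c^T x* = 5.5.
Solving the dual: y* = (0, 0, 0.5, 0).
  dual value b^T y* = 5.5.
Strong duality: c^T x* = b^T y*. Confirmed.

5.5


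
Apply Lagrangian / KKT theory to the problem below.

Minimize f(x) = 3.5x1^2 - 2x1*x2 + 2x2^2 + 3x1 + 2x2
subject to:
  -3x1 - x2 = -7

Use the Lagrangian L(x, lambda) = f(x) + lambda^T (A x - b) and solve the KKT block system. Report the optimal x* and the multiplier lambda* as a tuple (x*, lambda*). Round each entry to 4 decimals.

Form the Lagrangian:
  L(x, lambda) = (1/2) x^T Q x + c^T x + lambda^T (A x - b)
Stationarity (grad_x L = 0): Q x + c + A^T lambda = 0.
Primal feasibility: A x = b.

This gives the KKT block system:
  [ Q   A^T ] [ x     ]   [-c ]
  [ A    0  ] [ lambda ] = [ b ]

Solving the linear system:
  x*      = (1.8364, 1.4909)
  lambda* = (4.2909)
  f(x*)   = 19.2636

x* = (1.8364, 1.4909), lambda* = (4.2909)


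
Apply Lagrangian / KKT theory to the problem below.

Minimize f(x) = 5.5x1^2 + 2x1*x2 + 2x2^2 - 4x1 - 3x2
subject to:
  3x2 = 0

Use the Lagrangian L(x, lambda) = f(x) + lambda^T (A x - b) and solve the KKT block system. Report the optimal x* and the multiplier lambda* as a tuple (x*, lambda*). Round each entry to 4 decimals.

Form the Lagrangian:
  L(x, lambda) = (1/2) x^T Q x + c^T x + lambda^T (A x - b)
Stationarity (grad_x L = 0): Q x + c + A^T lambda = 0.
Primal feasibility: A x = b.

This gives the KKT block system:
  [ Q   A^T ] [ x     ]   [-c ]
  [ A    0  ] [ lambda ] = [ b ]

Solving the linear system:
  x*      = (0.3636, 0)
  lambda* = (0.7576)
  f(x*)   = -0.7273

x* = (0.3636, 0), lambda* = (0.7576)


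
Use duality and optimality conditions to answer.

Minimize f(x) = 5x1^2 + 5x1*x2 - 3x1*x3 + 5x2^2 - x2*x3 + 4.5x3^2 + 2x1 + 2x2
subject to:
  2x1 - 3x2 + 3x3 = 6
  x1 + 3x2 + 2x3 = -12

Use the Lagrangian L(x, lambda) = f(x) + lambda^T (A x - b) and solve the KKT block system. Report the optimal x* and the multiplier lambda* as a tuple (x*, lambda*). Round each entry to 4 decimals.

Form the Lagrangian:
  L(x, lambda) = (1/2) x^T Q x + c^T x + lambda^T (A x - b)
Stationarity (grad_x L = 0): Q x + c + A^T lambda = 0.
Primal feasibility: A x = b.

This gives the KKT block system:
  [ Q   A^T ] [ x     ]   [-c ]
  [ A    0  ] [ lambda ] = [ b ]

Solving the linear system:
  x*      = (0.4401, -3.1707, -1.4641)
  lambda* = (-1.207, 7.4737)
  f(x*)   = 45.7323

x* = (0.4401, -3.1707, -1.4641), lambda* = (-1.207, 7.4737)


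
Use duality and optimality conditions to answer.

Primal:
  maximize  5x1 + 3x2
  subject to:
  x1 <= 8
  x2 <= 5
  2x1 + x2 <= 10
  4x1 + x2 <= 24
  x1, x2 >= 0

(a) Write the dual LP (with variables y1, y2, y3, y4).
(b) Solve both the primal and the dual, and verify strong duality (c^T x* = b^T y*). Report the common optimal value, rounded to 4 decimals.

The standard primal-dual pair for 'max c^T x s.t. A x <= b, x >= 0' is:
  Dual:  min b^T y  s.t.  A^T y >= c,  y >= 0.

So the dual LP is:
  minimize  8y1 + 5y2 + 10y3 + 24y4
  subject to:
    y1 + 2y3 + 4y4 >= 5
    y2 + y3 + y4 >= 3
    y1, y2, y3, y4 >= 0

Solving the primal: x* = (2.5, 5).
  primal value c^T x* = 27.5.
Solving the dual: y* = (0, 0.5, 2.5, 0).
  dual value b^T y* = 27.5.
Strong duality: c^T x* = b^T y*. Confirmed.

27.5


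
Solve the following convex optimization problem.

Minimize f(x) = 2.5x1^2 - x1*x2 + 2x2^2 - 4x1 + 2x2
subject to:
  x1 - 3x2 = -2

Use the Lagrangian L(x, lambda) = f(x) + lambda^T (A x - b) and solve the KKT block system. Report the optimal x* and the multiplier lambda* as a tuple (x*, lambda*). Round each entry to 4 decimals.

Form the Lagrangian:
  L(x, lambda) = (1/2) x^T Q x + c^T x + lambda^T (A x - b)
Stationarity (grad_x L = 0): Q x + c + A^T lambda = 0.
Primal feasibility: A x = b.

This gives the KKT block system:
  [ Q   A^T ] [ x     ]   [-c ]
  [ A    0  ] [ lambda ] = [ b ]

Solving the linear system:
  x*      = (0.6512, 0.8837)
  lambda* = (1.6279)
  f(x*)   = 1.2093

x* = (0.6512, 0.8837), lambda* = (1.6279)


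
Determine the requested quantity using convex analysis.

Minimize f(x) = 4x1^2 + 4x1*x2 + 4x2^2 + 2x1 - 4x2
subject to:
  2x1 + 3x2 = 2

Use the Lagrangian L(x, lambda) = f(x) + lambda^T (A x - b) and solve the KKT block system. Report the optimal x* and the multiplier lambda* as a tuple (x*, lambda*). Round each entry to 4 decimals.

Form the Lagrangian:
  L(x, lambda) = (1/2) x^T Q x + c^T x + lambda^T (A x - b)
Stationarity (grad_x L = 0): Q x + c + A^T lambda = 0.
Primal feasibility: A x = b.

This gives the KKT block system:
  [ Q   A^T ] [ x     ]   [-c ]
  [ A    0  ] [ lambda ] = [ b ]

Solving the linear system:
  x*      = (-0.6071, 1.0714)
  lambda* = (-0.7143)
  f(x*)   = -2.0357

x* = (-0.6071, 1.0714), lambda* = (-0.7143)


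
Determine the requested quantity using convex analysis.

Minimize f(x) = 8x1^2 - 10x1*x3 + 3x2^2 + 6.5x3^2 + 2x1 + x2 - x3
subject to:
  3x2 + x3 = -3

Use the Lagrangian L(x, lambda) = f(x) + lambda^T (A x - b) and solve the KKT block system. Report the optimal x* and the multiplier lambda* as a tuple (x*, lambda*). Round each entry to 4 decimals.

Form the Lagrangian:
  L(x, lambda) = (1/2) x^T Q x + c^T x + lambda^T (A x - b)
Stationarity (grad_x L = 0): Q x + c + A^T lambda = 0.
Primal feasibility: A x = b.

This gives the KKT block system:
  [ Q   A^T ] [ x     ]   [-c ]
  [ A    0  ] [ lambda ] = [ b ]

Solving the linear system:
  x*      = (-0.2865, -0.9139, -0.2584)
  lambda* = (1.4944)
  f(x*)   = 1.6273

x* = (-0.2865, -0.9139, -0.2584), lambda* = (1.4944)


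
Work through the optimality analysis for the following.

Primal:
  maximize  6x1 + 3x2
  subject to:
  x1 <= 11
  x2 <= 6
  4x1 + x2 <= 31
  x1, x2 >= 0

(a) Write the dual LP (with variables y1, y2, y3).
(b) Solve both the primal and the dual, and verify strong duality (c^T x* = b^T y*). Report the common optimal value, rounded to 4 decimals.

The standard primal-dual pair for 'max c^T x s.t. A x <= b, x >= 0' is:
  Dual:  min b^T y  s.t.  A^T y >= c,  y >= 0.

So the dual LP is:
  minimize  11y1 + 6y2 + 31y3
  subject to:
    y1 + 4y3 >= 6
    y2 + y3 >= 3
    y1, y2, y3 >= 0

Solving the primal: x* = (6.25, 6).
  primal value c^T x* = 55.5.
Solving the dual: y* = (0, 1.5, 1.5).
  dual value b^T y* = 55.5.
Strong duality: c^T x* = b^T y*. Confirmed.

55.5


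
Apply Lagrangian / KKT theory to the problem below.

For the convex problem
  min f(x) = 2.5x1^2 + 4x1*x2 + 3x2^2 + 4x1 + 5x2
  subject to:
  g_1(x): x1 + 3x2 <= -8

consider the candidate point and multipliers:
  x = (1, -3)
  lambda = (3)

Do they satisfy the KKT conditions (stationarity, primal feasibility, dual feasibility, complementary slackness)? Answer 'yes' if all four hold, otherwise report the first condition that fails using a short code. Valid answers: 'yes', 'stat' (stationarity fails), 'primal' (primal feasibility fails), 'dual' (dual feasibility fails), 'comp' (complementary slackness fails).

Gradient of f: grad f(x) = Q x + c = (-3, -9)
Constraint values g_i(x) = a_i^T x - b_i:
  g_1((1, -3)) = 0
Stationarity residual: grad f(x) + sum_i lambda_i a_i = (0, 0)
  -> stationarity OK
Primal feasibility (all g_i <= 0): OK
Dual feasibility (all lambda_i >= 0): OK
Complementary slackness (lambda_i * g_i(x) = 0 for all i): OK

Verdict: yes, KKT holds.

yes


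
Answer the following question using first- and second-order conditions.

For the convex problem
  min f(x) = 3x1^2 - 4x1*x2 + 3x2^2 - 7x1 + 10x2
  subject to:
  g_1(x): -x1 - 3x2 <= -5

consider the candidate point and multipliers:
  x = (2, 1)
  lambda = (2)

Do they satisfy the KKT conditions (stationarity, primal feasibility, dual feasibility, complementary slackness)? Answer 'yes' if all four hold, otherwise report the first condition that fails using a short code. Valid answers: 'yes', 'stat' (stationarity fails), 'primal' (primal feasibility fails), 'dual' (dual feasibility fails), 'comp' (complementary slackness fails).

Gradient of f: grad f(x) = Q x + c = (1, 8)
Constraint values g_i(x) = a_i^T x - b_i:
  g_1((2, 1)) = 0
Stationarity residual: grad f(x) + sum_i lambda_i a_i = (-1, 2)
  -> stationarity FAILS
Primal feasibility (all g_i <= 0): OK
Dual feasibility (all lambda_i >= 0): OK
Complementary slackness (lambda_i * g_i(x) = 0 for all i): OK

Verdict: the first failing condition is stationarity -> stat.

stat


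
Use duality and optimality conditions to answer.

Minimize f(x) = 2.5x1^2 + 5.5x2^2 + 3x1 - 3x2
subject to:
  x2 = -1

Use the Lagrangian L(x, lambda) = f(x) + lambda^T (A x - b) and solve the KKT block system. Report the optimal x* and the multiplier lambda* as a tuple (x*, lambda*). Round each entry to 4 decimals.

Form the Lagrangian:
  L(x, lambda) = (1/2) x^T Q x + c^T x + lambda^T (A x - b)
Stationarity (grad_x L = 0): Q x + c + A^T lambda = 0.
Primal feasibility: A x = b.

This gives the KKT block system:
  [ Q   A^T ] [ x     ]   [-c ]
  [ A    0  ] [ lambda ] = [ b ]

Solving the linear system:
  x*      = (-0.6, -1)
  lambda* = (14)
  f(x*)   = 7.6

x* = (-0.6, -1), lambda* = (14)


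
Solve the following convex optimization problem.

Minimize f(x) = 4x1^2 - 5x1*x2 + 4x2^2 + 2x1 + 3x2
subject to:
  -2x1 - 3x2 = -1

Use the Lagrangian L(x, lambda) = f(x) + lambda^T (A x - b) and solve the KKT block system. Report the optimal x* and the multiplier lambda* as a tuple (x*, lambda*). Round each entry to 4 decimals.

Form the Lagrangian:
  L(x, lambda) = (1/2) x^T Q x + c^T x + lambda^T (A x - b)
Stationarity (grad_x L = 0): Q x + c + A^T lambda = 0.
Primal feasibility: A x = b.

This gives the KKT block system:
  [ Q   A^T ] [ x     ]   [-c ]
  [ A    0  ] [ lambda ] = [ b ]

Solving the linear system:
  x*      = (0.189, 0.2073)
  lambda* = (1.2378)
  f(x*)   = 1.1189

x* = (0.189, 0.2073), lambda* = (1.2378)


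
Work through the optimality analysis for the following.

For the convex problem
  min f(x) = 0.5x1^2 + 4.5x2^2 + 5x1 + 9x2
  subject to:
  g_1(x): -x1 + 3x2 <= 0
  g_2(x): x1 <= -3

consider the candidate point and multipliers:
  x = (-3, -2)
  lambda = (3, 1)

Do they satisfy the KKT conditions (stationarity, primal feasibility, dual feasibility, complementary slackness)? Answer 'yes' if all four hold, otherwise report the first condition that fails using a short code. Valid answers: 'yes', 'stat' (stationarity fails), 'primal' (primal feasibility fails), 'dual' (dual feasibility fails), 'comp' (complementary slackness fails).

Gradient of f: grad f(x) = Q x + c = (2, -9)
Constraint values g_i(x) = a_i^T x - b_i:
  g_1((-3, -2)) = -3
  g_2((-3, -2)) = 0
Stationarity residual: grad f(x) + sum_i lambda_i a_i = (0, 0)
  -> stationarity OK
Primal feasibility (all g_i <= 0): OK
Dual feasibility (all lambda_i >= 0): OK
Complementary slackness (lambda_i * g_i(x) = 0 for all i): FAILS

Verdict: the first failing condition is complementary_slackness -> comp.

comp


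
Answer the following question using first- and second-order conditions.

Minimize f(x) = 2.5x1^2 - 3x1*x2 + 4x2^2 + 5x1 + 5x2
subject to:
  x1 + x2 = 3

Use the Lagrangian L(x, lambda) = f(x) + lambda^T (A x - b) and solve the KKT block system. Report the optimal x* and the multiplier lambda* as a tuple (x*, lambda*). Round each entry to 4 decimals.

Form the Lagrangian:
  L(x, lambda) = (1/2) x^T Q x + c^T x + lambda^T (A x - b)
Stationarity (grad_x L = 0): Q x + c + A^T lambda = 0.
Primal feasibility: A x = b.

This gives the KKT block system:
  [ Q   A^T ] [ x     ]   [-c ]
  [ A    0  ] [ lambda ] = [ b ]

Solving the linear system:
  x*      = (1.7368, 1.2632)
  lambda* = (-9.8947)
  f(x*)   = 22.3421

x* = (1.7368, 1.2632), lambda* = (-9.8947)


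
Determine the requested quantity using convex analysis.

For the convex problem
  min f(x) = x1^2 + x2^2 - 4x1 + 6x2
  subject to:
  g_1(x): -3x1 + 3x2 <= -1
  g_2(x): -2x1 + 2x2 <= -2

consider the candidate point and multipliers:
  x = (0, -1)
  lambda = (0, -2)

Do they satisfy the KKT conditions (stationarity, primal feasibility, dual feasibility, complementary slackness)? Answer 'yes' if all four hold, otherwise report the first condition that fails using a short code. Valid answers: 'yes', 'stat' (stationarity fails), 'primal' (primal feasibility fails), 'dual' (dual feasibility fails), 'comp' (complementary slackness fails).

Gradient of f: grad f(x) = Q x + c = (-4, 4)
Constraint values g_i(x) = a_i^T x - b_i:
  g_1((0, -1)) = -2
  g_2((0, -1)) = 0
Stationarity residual: grad f(x) + sum_i lambda_i a_i = (0, 0)
  -> stationarity OK
Primal feasibility (all g_i <= 0): OK
Dual feasibility (all lambda_i >= 0): FAILS
Complementary slackness (lambda_i * g_i(x) = 0 for all i): OK

Verdict: the first failing condition is dual_feasibility -> dual.

dual


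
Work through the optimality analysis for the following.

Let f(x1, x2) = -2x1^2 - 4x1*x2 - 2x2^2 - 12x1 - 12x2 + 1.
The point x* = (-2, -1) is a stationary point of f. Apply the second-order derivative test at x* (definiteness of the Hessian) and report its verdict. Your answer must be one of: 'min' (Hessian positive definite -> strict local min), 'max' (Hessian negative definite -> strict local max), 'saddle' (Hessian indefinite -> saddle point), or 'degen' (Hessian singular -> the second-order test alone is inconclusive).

Compute the Hessian H = grad^2 f:
  H = [[-4, -4], [-4, -4]]
Verify stationarity: grad f(x*) = H x* + g = (0, 0).
Eigenvalues of H: -8, 0.
H has a zero eigenvalue (singular; negative semidefinite but not definite), so H is neither positive definite, negative definite, nor indefinite. The second-order test alone is inconclusive -> degen.
(Indeed, f is constant along the null direction of H through x*, so x* is not a strict local extremum.)

degen


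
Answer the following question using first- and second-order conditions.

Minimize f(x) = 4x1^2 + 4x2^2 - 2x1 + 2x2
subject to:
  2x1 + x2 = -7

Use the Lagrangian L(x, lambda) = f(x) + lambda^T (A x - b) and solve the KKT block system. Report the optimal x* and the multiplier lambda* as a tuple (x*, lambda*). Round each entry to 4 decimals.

Form the Lagrangian:
  L(x, lambda) = (1/2) x^T Q x + c^T x + lambda^T (A x - b)
Stationarity (grad_x L = 0): Q x + c + A^T lambda = 0.
Primal feasibility: A x = b.

This gives the KKT block system:
  [ Q   A^T ] [ x     ]   [-c ]
  [ A    0  ] [ lambda ] = [ b ]

Solving the linear system:
  x*      = (-2.65, -1.7)
  lambda* = (11.6)
  f(x*)   = 41.55

x* = (-2.65, -1.7), lambda* = (11.6)


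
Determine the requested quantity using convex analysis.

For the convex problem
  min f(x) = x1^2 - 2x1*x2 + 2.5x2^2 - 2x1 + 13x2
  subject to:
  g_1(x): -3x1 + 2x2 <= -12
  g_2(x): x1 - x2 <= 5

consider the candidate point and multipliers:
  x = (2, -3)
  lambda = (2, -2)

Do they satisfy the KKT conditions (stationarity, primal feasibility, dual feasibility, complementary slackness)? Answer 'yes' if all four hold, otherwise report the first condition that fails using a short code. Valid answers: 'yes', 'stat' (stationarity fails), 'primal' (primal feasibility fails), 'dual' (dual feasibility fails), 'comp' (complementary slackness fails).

Gradient of f: grad f(x) = Q x + c = (8, -6)
Constraint values g_i(x) = a_i^T x - b_i:
  g_1((2, -3)) = 0
  g_2((2, -3)) = 0
Stationarity residual: grad f(x) + sum_i lambda_i a_i = (0, 0)
  -> stationarity OK
Primal feasibility (all g_i <= 0): OK
Dual feasibility (all lambda_i >= 0): FAILS
Complementary slackness (lambda_i * g_i(x) = 0 for all i): OK

Verdict: the first failing condition is dual_feasibility -> dual.

dual


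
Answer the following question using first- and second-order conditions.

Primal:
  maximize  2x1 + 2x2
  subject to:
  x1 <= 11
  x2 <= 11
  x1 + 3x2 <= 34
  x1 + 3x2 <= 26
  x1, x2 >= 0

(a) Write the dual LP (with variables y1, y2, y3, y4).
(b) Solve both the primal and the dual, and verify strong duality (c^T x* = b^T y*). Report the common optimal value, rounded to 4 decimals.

The standard primal-dual pair for 'max c^T x s.t. A x <= b, x >= 0' is:
  Dual:  min b^T y  s.t.  A^T y >= c,  y >= 0.

So the dual LP is:
  minimize  11y1 + 11y2 + 34y3 + 26y4
  subject to:
    y1 + y3 + y4 >= 2
    y2 + 3y3 + 3y4 >= 2
    y1, y2, y3, y4 >= 0

Solving the primal: x* = (11, 5).
  primal value c^T x* = 32.
Solving the dual: y* = (1.3333, 0, 0, 0.6667).
  dual value b^T y* = 32.
Strong duality: c^T x* = b^T y*. Confirmed.

32


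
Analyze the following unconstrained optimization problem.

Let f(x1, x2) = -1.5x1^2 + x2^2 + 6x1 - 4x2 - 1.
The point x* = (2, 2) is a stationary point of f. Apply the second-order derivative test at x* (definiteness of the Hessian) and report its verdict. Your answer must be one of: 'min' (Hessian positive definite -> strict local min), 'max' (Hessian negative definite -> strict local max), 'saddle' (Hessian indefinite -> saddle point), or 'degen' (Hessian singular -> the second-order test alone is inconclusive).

Compute the Hessian H = grad^2 f:
  H = [[-3, 0], [0, 2]]
Verify stationarity: grad f(x*) = H x* + g = (0, 0).
Eigenvalues of H: -3, 2.
Eigenvalues have mixed signs, so H is indefinite -> x* is a saddle point.

saddle


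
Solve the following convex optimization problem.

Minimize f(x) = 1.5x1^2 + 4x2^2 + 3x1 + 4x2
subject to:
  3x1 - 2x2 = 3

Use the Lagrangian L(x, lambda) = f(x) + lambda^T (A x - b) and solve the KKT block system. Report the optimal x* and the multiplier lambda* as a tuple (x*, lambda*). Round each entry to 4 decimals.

Form the Lagrangian:
  L(x, lambda) = (1/2) x^T Q x + c^T x + lambda^T (A x - b)
Stationarity (grad_x L = 0): Q x + c + A^T lambda = 0.
Primal feasibility: A x = b.

This gives the KKT block system:
  [ Q   A^T ] [ x     ]   [-c ]
  [ A    0  ] [ lambda ] = [ b ]

Solving the linear system:
  x*      = (0.4286, -0.8571)
  lambda* = (-1.4286)
  f(x*)   = 1.0714

x* = (0.4286, -0.8571), lambda* = (-1.4286)


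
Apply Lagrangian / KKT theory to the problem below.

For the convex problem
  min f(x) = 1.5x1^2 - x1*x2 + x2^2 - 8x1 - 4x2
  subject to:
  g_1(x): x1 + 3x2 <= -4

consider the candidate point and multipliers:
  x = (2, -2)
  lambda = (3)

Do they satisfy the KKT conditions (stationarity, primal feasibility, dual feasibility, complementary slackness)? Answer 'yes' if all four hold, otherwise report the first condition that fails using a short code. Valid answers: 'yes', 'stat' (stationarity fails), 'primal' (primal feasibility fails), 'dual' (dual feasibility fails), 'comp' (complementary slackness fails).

Gradient of f: grad f(x) = Q x + c = (0, -10)
Constraint values g_i(x) = a_i^T x - b_i:
  g_1((2, -2)) = 0
Stationarity residual: grad f(x) + sum_i lambda_i a_i = (3, -1)
  -> stationarity FAILS
Primal feasibility (all g_i <= 0): OK
Dual feasibility (all lambda_i >= 0): OK
Complementary slackness (lambda_i * g_i(x) = 0 for all i): OK

Verdict: the first failing condition is stationarity -> stat.

stat


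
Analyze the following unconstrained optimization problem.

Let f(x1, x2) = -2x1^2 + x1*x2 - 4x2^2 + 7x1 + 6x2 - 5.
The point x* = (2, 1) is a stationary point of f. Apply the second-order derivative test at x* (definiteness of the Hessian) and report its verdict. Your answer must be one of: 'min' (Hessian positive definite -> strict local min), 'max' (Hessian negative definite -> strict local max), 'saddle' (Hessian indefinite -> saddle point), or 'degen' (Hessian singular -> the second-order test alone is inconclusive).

Compute the Hessian H = grad^2 f:
  H = [[-4, 1], [1, -8]]
Verify stationarity: grad f(x*) = H x* + g = (0, 0).
Eigenvalues of H: -8.2361, -3.7639.
Both eigenvalues < 0, so H is negative definite -> x* is a strict local max.

max


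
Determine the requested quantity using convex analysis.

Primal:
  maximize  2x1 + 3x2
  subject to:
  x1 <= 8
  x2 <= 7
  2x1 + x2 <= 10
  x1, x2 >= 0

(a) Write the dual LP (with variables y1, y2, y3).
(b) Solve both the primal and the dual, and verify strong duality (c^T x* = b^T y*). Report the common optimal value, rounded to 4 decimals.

The standard primal-dual pair for 'max c^T x s.t. A x <= b, x >= 0' is:
  Dual:  min b^T y  s.t.  A^T y >= c,  y >= 0.

So the dual LP is:
  minimize  8y1 + 7y2 + 10y3
  subject to:
    y1 + 2y3 >= 2
    y2 + y3 >= 3
    y1, y2, y3 >= 0

Solving the primal: x* = (1.5, 7).
  primal value c^T x* = 24.
Solving the dual: y* = (0, 2, 1).
  dual value b^T y* = 24.
Strong duality: c^T x* = b^T y*. Confirmed.

24


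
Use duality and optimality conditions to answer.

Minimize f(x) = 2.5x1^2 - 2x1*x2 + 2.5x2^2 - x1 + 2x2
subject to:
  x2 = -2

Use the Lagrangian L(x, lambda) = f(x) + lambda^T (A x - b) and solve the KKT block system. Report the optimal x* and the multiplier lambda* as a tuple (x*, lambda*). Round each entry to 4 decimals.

Form the Lagrangian:
  L(x, lambda) = (1/2) x^T Q x + c^T x + lambda^T (A x - b)
Stationarity (grad_x L = 0): Q x + c + A^T lambda = 0.
Primal feasibility: A x = b.

This gives the KKT block system:
  [ Q   A^T ] [ x     ]   [-c ]
  [ A    0  ] [ lambda ] = [ b ]

Solving the linear system:
  x*      = (-0.6, -2)
  lambda* = (6.8)
  f(x*)   = 5.1

x* = (-0.6, -2), lambda* = (6.8)


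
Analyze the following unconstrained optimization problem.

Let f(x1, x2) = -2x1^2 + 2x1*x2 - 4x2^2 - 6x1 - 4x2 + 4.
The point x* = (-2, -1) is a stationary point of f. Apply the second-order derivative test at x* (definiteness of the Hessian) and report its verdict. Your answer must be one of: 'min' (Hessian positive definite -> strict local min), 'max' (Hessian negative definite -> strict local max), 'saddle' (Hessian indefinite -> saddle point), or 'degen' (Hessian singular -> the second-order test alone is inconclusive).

Compute the Hessian H = grad^2 f:
  H = [[-4, 2], [2, -8]]
Verify stationarity: grad f(x*) = H x* + g = (0, 0).
Eigenvalues of H: -8.8284, -3.1716.
Both eigenvalues < 0, so H is negative definite -> x* is a strict local max.

max


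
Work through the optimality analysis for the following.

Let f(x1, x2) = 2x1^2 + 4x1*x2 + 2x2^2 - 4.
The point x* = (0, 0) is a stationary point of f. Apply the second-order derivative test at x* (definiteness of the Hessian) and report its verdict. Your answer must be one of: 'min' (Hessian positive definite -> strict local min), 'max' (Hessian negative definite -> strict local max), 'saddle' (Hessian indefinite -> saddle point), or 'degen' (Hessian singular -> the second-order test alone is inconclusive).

Compute the Hessian H = grad^2 f:
  H = [[4, 4], [4, 4]]
Verify stationarity: grad f(x*) = H x* + g = (0, 0).
Eigenvalues of H: 0, 8.
H has a zero eigenvalue (singular; positive semidefinite but not definite), so H is neither positive definite, negative definite, nor indefinite. The second-order test alone is inconclusive -> degen.
(Indeed, f is constant along the null direction of H through x*, so x* is not a strict local extremum.)

degen


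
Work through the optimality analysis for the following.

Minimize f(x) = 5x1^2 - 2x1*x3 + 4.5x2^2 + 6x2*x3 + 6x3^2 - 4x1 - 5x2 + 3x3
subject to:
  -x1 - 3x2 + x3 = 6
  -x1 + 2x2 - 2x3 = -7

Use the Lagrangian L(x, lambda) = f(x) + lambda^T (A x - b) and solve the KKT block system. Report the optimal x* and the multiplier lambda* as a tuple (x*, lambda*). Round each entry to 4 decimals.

Form the Lagrangian:
  L(x, lambda) = (1/2) x^T Q x + c^T x + lambda^T (A x - b)
Stationarity (grad_x L = 0): Q x + c + A^T lambda = 0.
Primal feasibility: A x = b.

This gives the KKT block system:
  [ Q   A^T ] [ x     ]   [-c ]
  [ A    0  ] [ lambda ] = [ b ]

Solving the linear system:
  x*      = (0.6904, -1.7678, 1.387)
  lambda* = (-2.4657, 2.5955)
  f(x*)   = 21.6005

x* = (0.6904, -1.7678, 1.387), lambda* = (-2.4657, 2.5955)


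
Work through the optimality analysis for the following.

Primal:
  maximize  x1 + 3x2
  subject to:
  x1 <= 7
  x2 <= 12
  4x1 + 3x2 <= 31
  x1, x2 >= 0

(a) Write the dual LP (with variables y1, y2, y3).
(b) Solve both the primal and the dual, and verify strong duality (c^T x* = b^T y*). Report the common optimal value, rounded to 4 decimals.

The standard primal-dual pair for 'max c^T x s.t. A x <= b, x >= 0' is:
  Dual:  min b^T y  s.t.  A^T y >= c,  y >= 0.

So the dual LP is:
  minimize  7y1 + 12y2 + 31y3
  subject to:
    y1 + 4y3 >= 1
    y2 + 3y3 >= 3
    y1, y2, y3 >= 0

Solving the primal: x* = (0, 10.3333).
  primal value c^T x* = 31.
Solving the dual: y* = (0, 0, 1).
  dual value b^T y* = 31.
Strong duality: c^T x* = b^T y*. Confirmed.

31


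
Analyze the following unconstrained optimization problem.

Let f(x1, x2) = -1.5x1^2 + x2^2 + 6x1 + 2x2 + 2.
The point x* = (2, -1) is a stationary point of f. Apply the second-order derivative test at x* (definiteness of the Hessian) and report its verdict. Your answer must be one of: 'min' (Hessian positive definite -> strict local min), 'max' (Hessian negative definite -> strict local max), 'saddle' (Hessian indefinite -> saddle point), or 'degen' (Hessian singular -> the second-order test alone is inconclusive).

Compute the Hessian H = grad^2 f:
  H = [[-3, 0], [0, 2]]
Verify stationarity: grad f(x*) = H x* + g = (0, 0).
Eigenvalues of H: -3, 2.
Eigenvalues have mixed signs, so H is indefinite -> x* is a saddle point.

saddle


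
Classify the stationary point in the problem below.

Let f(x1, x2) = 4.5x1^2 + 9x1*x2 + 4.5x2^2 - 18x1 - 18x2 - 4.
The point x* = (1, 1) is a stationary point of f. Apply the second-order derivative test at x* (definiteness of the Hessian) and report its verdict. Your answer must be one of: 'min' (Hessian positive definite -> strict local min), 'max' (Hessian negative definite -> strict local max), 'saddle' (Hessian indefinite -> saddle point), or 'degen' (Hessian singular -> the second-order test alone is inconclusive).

Compute the Hessian H = grad^2 f:
  H = [[9, 9], [9, 9]]
Verify stationarity: grad f(x*) = H x* + g = (0, 0).
Eigenvalues of H: 0, 18.
H has a zero eigenvalue (singular; positive semidefinite but not definite), so H is neither positive definite, negative definite, nor indefinite. The second-order test alone is inconclusive -> degen.
(Indeed, f is constant along the null direction of H through x*, so x* is not a strict local extremum.)

degen


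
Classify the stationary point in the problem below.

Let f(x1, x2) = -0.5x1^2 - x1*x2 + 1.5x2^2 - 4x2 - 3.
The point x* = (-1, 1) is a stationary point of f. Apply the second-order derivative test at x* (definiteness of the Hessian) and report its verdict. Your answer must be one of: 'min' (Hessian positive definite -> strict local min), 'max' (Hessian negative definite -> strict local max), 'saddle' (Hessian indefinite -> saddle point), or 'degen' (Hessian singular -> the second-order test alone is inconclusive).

Compute the Hessian H = grad^2 f:
  H = [[-1, -1], [-1, 3]]
Verify stationarity: grad f(x*) = H x* + g = (0, 0).
Eigenvalues of H: -1.2361, 3.2361.
Eigenvalues have mixed signs, so H is indefinite -> x* is a saddle point.

saddle


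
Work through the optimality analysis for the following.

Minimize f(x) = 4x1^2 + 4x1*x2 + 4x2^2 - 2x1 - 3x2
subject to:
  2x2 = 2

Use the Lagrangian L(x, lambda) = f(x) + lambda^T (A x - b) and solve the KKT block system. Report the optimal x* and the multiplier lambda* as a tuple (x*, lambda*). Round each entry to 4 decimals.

Form the Lagrangian:
  L(x, lambda) = (1/2) x^T Q x + c^T x + lambda^T (A x - b)
Stationarity (grad_x L = 0): Q x + c + A^T lambda = 0.
Primal feasibility: A x = b.

This gives the KKT block system:
  [ Q   A^T ] [ x     ]   [-c ]
  [ A    0  ] [ lambda ] = [ b ]

Solving the linear system:
  x*      = (-0.25, 1)
  lambda* = (-2)
  f(x*)   = 0.75

x* = (-0.25, 1), lambda* = (-2)


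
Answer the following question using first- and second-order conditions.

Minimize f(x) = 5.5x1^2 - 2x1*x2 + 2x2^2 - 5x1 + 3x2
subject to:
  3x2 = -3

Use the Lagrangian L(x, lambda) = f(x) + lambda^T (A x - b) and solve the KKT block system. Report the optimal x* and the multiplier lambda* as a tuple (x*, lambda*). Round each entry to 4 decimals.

Form the Lagrangian:
  L(x, lambda) = (1/2) x^T Q x + c^T x + lambda^T (A x - b)
Stationarity (grad_x L = 0): Q x + c + A^T lambda = 0.
Primal feasibility: A x = b.

This gives the KKT block system:
  [ Q   A^T ] [ x     ]   [-c ]
  [ A    0  ] [ lambda ] = [ b ]

Solving the linear system:
  x*      = (0.2727, -1)
  lambda* = (0.5152)
  f(x*)   = -1.4091

x* = (0.2727, -1), lambda* = (0.5152)


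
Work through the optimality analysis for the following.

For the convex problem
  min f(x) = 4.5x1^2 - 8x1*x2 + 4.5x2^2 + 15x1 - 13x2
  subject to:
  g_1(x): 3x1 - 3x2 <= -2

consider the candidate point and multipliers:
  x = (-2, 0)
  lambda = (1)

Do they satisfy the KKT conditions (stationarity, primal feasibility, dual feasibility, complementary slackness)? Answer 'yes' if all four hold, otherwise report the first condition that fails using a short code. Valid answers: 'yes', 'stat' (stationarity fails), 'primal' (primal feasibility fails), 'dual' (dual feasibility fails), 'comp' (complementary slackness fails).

Gradient of f: grad f(x) = Q x + c = (-3, 3)
Constraint values g_i(x) = a_i^T x - b_i:
  g_1((-2, 0)) = -4
Stationarity residual: grad f(x) + sum_i lambda_i a_i = (0, 0)
  -> stationarity OK
Primal feasibility (all g_i <= 0): OK
Dual feasibility (all lambda_i >= 0): OK
Complementary slackness (lambda_i * g_i(x) = 0 for all i): FAILS

Verdict: the first failing condition is complementary_slackness -> comp.

comp


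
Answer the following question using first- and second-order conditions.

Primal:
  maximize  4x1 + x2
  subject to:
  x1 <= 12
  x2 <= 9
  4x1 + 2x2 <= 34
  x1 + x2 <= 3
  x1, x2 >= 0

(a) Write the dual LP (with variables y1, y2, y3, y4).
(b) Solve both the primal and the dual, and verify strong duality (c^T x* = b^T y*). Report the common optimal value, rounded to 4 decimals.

The standard primal-dual pair for 'max c^T x s.t. A x <= b, x >= 0' is:
  Dual:  min b^T y  s.t.  A^T y >= c,  y >= 0.

So the dual LP is:
  minimize  12y1 + 9y2 + 34y3 + 3y4
  subject to:
    y1 + 4y3 + y4 >= 4
    y2 + 2y3 + y4 >= 1
    y1, y2, y3, y4 >= 0

Solving the primal: x* = (3, 0).
  primal value c^T x* = 12.
Solving the dual: y* = (0, 0, 0, 4).
  dual value b^T y* = 12.
Strong duality: c^T x* = b^T y*. Confirmed.

12


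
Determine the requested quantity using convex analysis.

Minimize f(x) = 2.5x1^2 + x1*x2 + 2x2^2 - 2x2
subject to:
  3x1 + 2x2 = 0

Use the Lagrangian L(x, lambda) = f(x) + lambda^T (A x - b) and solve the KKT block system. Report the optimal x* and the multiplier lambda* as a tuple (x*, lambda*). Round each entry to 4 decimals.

Form the Lagrangian:
  L(x, lambda) = (1/2) x^T Q x + c^T x + lambda^T (A x - b)
Stationarity (grad_x L = 0): Q x + c + A^T lambda = 0.
Primal feasibility: A x = b.

This gives the KKT block system:
  [ Q   A^T ] [ x     ]   [-c ]
  [ A    0  ] [ lambda ] = [ b ]

Solving the linear system:
  x*      = (-0.2727, 0.4091)
  lambda* = (0.3182)
  f(x*)   = -0.4091

x* = (-0.2727, 0.4091), lambda* = (0.3182)


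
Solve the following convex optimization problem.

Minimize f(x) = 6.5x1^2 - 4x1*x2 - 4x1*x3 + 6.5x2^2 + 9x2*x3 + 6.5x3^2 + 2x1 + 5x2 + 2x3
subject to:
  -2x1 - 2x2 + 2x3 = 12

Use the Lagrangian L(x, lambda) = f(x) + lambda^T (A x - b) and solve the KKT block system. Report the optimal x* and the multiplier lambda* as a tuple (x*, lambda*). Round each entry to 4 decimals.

Form the Lagrangian:
  L(x, lambda) = (1/2) x^T Q x + c^T x + lambda^T (A x - b)
Stationarity (grad_x L = 0): Q x + c + A^T lambda = 0.
Primal feasibility: A x = b.

This gives the KKT block system:
  [ Q   A^T ] [ x     ]   [-c ]
  [ A    0  ] [ lambda ] = [ b ]

Solving the linear system:
  x*      = (-1.0168, -2.8356, 2.1477)
  lambda* = (-4.2332)
  f(x*)   = 19.4413

x* = (-1.0168, -2.8356, 2.1477), lambda* = (-4.2332)
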